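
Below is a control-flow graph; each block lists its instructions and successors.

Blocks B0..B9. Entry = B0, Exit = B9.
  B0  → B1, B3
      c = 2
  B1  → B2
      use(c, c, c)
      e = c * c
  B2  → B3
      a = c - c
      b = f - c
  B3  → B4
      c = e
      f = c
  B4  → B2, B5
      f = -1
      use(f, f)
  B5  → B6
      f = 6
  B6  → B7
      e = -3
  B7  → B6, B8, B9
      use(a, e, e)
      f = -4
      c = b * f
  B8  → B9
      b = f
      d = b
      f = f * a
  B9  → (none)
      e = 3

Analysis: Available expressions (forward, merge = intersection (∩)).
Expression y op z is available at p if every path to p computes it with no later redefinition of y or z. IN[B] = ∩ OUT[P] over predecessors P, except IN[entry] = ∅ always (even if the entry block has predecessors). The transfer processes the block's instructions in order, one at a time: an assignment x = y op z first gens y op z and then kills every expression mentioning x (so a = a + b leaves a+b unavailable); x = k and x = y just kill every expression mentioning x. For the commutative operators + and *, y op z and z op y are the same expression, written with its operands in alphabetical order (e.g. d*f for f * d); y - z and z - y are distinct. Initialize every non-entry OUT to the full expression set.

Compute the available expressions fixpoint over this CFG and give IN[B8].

Answer: {b*f}

Working:
Per-block solution:
  B0:   IN={}   OUT={}
  B1:   IN={}   OUT={c*c}
  B2:   IN={}   OUT={c-c, f-c}
  B3:   IN={}   OUT={}
  B4:   IN={}   OUT={}
  B5:   IN={}   OUT={}
  B6:   IN={}   OUT={}
  B7:   IN={}   OUT={b*f}
  B8:   IN={b*f}   OUT={}
  B9:   IN={}   OUT={}

Merge at B8: IN[B8] = OUT[B7] = {b*f}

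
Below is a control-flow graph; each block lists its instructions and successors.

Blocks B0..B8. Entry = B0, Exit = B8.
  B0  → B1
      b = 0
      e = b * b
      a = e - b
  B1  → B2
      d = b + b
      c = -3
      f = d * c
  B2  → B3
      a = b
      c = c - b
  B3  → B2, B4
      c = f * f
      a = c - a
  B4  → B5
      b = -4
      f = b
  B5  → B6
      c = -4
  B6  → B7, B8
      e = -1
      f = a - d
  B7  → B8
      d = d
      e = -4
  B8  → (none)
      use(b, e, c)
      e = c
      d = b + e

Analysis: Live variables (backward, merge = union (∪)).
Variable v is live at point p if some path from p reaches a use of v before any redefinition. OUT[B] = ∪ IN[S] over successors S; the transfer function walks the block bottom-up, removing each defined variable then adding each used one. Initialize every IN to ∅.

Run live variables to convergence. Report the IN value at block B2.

Per-block solution:
  B0:   IN={}   OUT={b}
  B1:   IN={b}   OUT={b, c, d, f}
  B2:   IN={b, c, d, f}   OUT={a, b, d, f}
  B3:   IN={a, b, d, f}   OUT={a, b, c, d, f}
  B4:   IN={a, d}   OUT={a, b, d}
  B5:   IN={a, b, d}   OUT={a, b, c, d}
  B6:   IN={a, b, c, d}   OUT={b, c, d, e}
  B7:   IN={b, c, d}   OUT={b, c, e}
  B8:   IN={b, c, e}   OUT={}

Merge at B2: OUT[B2] = IN[B3] = {a, b, d, f}
Applying B2's transfer function to that OUT value gives IN[B2] (row B2 above).

Answer: {b, c, d, f}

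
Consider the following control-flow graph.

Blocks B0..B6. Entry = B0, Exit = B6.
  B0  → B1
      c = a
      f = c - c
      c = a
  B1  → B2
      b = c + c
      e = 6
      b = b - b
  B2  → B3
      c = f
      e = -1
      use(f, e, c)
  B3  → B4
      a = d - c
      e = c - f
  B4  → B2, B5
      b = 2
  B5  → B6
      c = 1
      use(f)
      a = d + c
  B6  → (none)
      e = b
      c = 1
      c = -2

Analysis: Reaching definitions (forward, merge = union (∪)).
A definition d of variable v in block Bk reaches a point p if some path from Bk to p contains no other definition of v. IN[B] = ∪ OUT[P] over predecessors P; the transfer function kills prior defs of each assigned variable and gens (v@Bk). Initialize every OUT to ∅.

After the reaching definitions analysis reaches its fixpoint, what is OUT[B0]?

Per-block solution:
  B0:   IN={}   OUT={c@B0, f@B0}
  B1:   IN={c@B0, f@B0}   OUT={b@B1, c@B0, e@B1, f@B0}
  B2:   IN={a@B3, b@B1, b@B4, c@B0, c@B2, e@B1, e@B3, f@B0}   OUT={a@B3, b@B1, b@B4, c@B2, e@B2, f@B0}
  B3:   IN={a@B3, b@B1, b@B4, c@B2, e@B2, f@B0}   OUT={a@B3, b@B1, b@B4, c@B2, e@B3, f@B0}
  B4:   IN={a@B3, b@B1, b@B4, c@B2, e@B3, f@B0}   OUT={a@B3, b@B4, c@B2, e@B3, f@B0}
  B5:   IN={a@B3, b@B4, c@B2, e@B3, f@B0}   OUT={a@B5, b@B4, c@B5, e@B3, f@B0}
  B6:   IN={a@B5, b@B4, c@B5, e@B3, f@B0}   OUT={a@B5, b@B4, c@B6, e@B6, f@B0}

B0 is the boundary node: IN[B0] = {}
Applying B0's transfer function to that IN value gives OUT[B0] (row B0 above).

Answer: {c@B0, f@B0}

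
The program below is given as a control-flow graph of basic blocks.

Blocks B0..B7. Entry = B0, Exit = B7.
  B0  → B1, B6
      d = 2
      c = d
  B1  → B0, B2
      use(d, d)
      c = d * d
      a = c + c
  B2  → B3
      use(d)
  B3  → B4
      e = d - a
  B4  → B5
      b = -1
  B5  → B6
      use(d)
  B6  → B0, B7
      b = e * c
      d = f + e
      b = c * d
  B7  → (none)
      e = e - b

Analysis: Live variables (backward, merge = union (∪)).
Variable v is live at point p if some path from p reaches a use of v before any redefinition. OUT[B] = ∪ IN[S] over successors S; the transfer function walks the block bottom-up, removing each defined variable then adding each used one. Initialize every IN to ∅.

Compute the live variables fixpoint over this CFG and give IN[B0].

Fixpoint table:
  B0:  IN={e, f}  OUT={c, d, e, f}
  B1:  IN={d, e, f}  OUT={a, c, d, e, f}
  B2:  IN={a, c, d, f}  OUT={a, c, d, f}
  B3:  IN={a, c, d, f}  OUT={c, d, e, f}
  B4:  IN={c, d, e, f}  OUT={c, d, e, f}
  B5:  IN={c, d, e, f}  OUT={c, e, f}
  B6:  IN={c, e, f}  OUT={b, e, f}
  B7:  IN={b, e}  OUT={}

Merge at B0: OUT[B0] = IN[B1] ⊔ IN[B6] = {c, d, e, f}
Applying B0's transfer function to that OUT value gives IN[B0] (row B0 above).

Answer: {e, f}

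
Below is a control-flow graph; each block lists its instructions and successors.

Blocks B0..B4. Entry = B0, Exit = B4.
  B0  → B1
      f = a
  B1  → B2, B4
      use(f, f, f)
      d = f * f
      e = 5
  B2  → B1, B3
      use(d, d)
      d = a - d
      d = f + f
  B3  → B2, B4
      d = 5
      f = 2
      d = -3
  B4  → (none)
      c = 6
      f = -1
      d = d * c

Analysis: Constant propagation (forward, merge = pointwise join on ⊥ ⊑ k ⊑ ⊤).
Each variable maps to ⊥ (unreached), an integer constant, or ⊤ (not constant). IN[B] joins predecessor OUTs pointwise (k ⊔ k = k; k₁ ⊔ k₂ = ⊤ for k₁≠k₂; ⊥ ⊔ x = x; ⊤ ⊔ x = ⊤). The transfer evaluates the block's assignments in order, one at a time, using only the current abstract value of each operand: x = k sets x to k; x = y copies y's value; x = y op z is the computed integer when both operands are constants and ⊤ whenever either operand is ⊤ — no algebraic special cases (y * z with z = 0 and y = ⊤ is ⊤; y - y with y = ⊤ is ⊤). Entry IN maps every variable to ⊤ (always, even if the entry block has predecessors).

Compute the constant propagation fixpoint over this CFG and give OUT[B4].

Answer: {a: ⊤, b: ⊤, c: 6, d: ⊤, e: 5, f: -1}

Working:
Fixpoint table:
  B0: | IN=(all ⊤) | OUT=(all ⊤)
  B1: | IN=(all ⊤) | OUT={e:5; rest ⊤}
  B2: | IN={e:5; rest ⊤} | OUT={e:5; rest ⊤}
  B3: | IN={e:5; rest ⊤} | OUT={d:-3, e:5, f:2; rest ⊤}
  B4: | IN={e:5; rest ⊤} | OUT={c:6, e:5, f:-1; rest ⊤}

Merge at B4: IN[B4] = OUT[B1] ⊔ OUT[B3] = {a: ⊤, b: ⊤, c: ⊤, d: ⊤, e: 5, f: ⊤}
Applying B4's transfer function to that IN value gives OUT[B4] (row B4 above).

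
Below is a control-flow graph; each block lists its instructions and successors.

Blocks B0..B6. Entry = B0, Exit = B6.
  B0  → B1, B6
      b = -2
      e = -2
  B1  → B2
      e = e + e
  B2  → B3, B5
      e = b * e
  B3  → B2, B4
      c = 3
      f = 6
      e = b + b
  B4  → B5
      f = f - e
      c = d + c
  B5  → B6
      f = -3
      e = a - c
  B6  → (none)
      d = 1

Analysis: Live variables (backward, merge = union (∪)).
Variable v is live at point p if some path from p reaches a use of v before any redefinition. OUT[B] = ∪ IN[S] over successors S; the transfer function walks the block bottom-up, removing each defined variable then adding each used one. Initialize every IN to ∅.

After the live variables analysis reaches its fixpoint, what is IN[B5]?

Answer: {a, c}

Working:
Converged values:
  B0:  IN={a, c, d}  OUT={a, b, c, d, e}
  B1:  IN={a, b, c, d, e}  OUT={a, b, c, d, e}
  B2:  IN={a, b, c, d, e}  OUT={a, b, c, d}
  B3:  IN={a, b, d}  OUT={a, b, c, d, e, f}
  B4:  IN={a, c, d, e, f}  OUT={a, c}
  B5:  IN={a, c}  OUT={}
  B6:  IN={}  OUT={}

Merge at B5: OUT[B5] = IN[B6] = {}
Applying B5's transfer function to that OUT value gives IN[B5] (row B5 above).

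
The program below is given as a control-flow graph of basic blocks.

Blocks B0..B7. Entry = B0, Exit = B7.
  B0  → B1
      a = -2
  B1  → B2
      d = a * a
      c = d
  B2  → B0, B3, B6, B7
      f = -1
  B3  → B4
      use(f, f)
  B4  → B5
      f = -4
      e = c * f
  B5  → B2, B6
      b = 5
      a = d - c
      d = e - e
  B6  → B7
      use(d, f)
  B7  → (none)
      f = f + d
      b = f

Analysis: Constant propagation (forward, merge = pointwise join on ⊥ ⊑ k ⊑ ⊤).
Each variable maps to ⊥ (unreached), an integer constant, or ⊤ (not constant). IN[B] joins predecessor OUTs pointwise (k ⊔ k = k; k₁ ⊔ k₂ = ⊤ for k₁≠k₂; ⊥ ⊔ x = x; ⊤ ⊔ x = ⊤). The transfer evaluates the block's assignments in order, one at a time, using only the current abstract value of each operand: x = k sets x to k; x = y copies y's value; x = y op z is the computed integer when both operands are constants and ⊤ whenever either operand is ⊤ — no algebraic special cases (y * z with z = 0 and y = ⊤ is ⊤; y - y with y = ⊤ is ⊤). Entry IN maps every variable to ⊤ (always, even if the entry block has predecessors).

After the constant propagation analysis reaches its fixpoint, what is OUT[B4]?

Answer: {a: ⊤, b: ⊤, c: 4, d: ⊤, e: -16, f: -4}

Trace:
Per-block solution:
  B0:   IN=(all ⊤)   OUT={a:-2; rest ⊤}
  B1:   IN={a:-2; rest ⊤}   OUT={a:-2, c:4, d:4; rest ⊤}
  B2:   IN={c:4; rest ⊤}   OUT={c:4, f:-1; rest ⊤}
  B3:   IN={c:4, f:-1; rest ⊤}   OUT={c:4, f:-1; rest ⊤}
  B4:   IN={c:4, f:-1; rest ⊤}   OUT={c:4, e:-16, f:-4; rest ⊤}
  B5:   IN={c:4, e:-16, f:-4; rest ⊤}   OUT={b:5, c:4, d:0, e:-16, f:-4; rest ⊤}
  B6:   IN={c:4; rest ⊤}   OUT={c:4; rest ⊤}
  B7:   IN={c:4; rest ⊤}   OUT={c:4; rest ⊤}

Merge at B4: IN[B4] = OUT[B3] = {a: ⊤, b: ⊤, c: 4, d: ⊤, e: ⊤, f: -1}
Applying B4's transfer function to that IN value gives OUT[B4] (row B4 above).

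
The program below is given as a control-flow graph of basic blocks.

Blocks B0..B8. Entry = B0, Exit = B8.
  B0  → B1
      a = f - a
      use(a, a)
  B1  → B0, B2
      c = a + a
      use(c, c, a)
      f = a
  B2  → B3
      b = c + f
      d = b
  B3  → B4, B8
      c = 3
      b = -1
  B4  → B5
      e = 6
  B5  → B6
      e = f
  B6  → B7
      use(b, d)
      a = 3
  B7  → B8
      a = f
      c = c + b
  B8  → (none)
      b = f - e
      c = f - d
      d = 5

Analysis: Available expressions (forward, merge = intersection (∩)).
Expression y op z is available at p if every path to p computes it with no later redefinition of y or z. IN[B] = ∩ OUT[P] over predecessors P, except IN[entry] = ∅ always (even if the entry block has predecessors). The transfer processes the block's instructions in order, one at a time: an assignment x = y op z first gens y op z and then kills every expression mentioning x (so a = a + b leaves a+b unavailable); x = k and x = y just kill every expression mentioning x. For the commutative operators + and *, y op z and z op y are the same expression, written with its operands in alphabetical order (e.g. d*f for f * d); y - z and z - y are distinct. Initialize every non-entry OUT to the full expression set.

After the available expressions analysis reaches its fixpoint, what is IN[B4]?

Answer: {a+a}

Working:
Fixpoint table:
  B0:  IN={}  OUT={}
  B1:  IN={}  OUT={a+a}
  B2:  IN={a+a}  OUT={a+a, c+f}
  B3:  IN={a+a, c+f}  OUT={a+a}
  B4:  IN={a+a}  OUT={a+a}
  B5:  IN={a+a}  OUT={a+a}
  B6:  IN={a+a}  OUT={}
  B7:  IN={}  OUT={}
  B8:  IN={}  OUT={f-e}

Merge at B4: IN[B4] = OUT[B3] = {a+a}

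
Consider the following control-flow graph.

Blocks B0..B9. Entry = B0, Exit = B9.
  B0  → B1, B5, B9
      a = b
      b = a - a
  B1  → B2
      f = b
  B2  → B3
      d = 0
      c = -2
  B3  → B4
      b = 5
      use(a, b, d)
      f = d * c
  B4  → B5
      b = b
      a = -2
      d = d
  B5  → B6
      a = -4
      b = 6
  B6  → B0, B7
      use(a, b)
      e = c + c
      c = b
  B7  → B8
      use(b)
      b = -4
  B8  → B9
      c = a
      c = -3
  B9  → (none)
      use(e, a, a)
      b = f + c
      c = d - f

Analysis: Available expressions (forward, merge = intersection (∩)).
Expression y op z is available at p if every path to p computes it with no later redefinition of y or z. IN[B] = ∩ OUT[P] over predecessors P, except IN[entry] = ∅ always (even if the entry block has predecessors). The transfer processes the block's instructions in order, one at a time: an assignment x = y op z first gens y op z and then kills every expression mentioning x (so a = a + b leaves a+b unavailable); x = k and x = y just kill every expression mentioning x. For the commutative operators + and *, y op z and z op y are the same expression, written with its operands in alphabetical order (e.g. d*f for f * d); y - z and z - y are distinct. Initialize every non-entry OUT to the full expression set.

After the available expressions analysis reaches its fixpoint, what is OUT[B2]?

Answer: {a-a}

Working:
Fixpoint table:
  B0:  IN={}  OUT={a-a}
  B1:  IN={a-a}  OUT={a-a}
  B2:  IN={a-a}  OUT={a-a}
  B3:  IN={a-a}  OUT={a-a, c*d}
  B4:  IN={a-a, c*d}  OUT={}
  B5:  IN={}  OUT={}
  B6:  IN={}  OUT={}
  B7:  IN={}  OUT={}
  B8:  IN={}  OUT={}
  B9:  IN={}  OUT={d-f}

Merge at B2: IN[B2] = OUT[B1] = {a-a}
Applying B2's transfer function to that IN value gives OUT[B2] (row B2 above).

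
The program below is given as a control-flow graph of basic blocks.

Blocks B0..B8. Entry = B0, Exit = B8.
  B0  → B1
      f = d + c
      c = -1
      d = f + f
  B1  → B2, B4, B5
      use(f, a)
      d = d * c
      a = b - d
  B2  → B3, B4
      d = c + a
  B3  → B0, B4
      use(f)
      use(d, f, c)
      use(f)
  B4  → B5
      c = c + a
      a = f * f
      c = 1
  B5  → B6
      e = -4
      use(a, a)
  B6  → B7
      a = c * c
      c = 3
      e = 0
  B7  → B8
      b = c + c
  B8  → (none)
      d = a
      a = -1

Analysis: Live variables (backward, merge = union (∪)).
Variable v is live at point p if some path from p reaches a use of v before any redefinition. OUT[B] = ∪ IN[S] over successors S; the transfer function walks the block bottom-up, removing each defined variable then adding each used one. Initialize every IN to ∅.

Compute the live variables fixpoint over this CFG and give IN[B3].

Per-block solution:
  B0: | IN={a, b, c, d} | OUT={a, b, c, d, f}
  B1: | IN={a, b, c, d, f} | OUT={a, b, c, f}
  B2: | IN={a, b, c, f} | OUT={a, b, c, d, f}
  B3: | IN={a, b, c, d, f} | OUT={a, b, c, d, f}
  B4: | IN={a, c, f} | OUT={a, c}
  B5: | IN={a, c} | OUT={c}
  B6: | IN={c} | OUT={a, c}
  B7: | IN={a, c} | OUT={a}
  B8: | IN={a} | OUT={}

Merge at B3: OUT[B3] = IN[B0] ⊔ IN[B4] = {a, b, c, d, f}
Applying B3's transfer function to that OUT value gives IN[B3] (row B3 above).

Answer: {a, b, c, d, f}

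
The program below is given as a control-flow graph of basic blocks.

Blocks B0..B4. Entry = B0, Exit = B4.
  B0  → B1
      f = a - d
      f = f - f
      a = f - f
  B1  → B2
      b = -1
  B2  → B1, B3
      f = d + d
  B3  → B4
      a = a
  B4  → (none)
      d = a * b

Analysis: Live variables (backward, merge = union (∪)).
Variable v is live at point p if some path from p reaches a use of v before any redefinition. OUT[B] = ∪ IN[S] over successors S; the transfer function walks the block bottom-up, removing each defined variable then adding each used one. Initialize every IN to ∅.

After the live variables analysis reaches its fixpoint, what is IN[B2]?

Answer: {a, b, d}

Trace:
Converged values:
  B0:   IN={a, d}   OUT={a, d}
  B1:   IN={a, d}   OUT={a, b, d}
  B2:   IN={a, b, d}   OUT={a, b, d}
  B3:   IN={a, b}   OUT={a, b}
  B4:   IN={a, b}   OUT={}

Merge at B2: OUT[B2] = IN[B1] ⊔ IN[B3] = {a, b, d}
Applying B2's transfer function to that OUT value gives IN[B2] (row B2 above).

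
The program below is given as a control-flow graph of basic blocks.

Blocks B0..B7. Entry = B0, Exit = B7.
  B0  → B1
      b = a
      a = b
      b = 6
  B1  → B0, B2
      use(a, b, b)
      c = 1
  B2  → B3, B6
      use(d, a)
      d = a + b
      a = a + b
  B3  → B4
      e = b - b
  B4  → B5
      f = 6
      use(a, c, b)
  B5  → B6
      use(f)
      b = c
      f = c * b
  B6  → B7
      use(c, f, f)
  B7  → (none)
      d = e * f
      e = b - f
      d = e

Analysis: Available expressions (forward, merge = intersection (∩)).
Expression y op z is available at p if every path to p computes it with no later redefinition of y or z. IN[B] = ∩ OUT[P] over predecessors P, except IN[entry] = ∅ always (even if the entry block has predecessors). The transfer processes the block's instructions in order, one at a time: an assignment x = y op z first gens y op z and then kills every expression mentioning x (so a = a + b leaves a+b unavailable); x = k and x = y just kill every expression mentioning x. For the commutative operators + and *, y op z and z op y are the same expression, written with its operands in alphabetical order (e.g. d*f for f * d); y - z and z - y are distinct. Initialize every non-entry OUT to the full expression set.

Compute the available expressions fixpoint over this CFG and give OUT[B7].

Per-block solution:
  B0:  IN={}  OUT={}
  B1:  IN={}  OUT={}
  B2:  IN={}  OUT={}
  B3:  IN={}  OUT={b-b}
  B4:  IN={b-b}  OUT={b-b}
  B5:  IN={b-b}  OUT={b*c}
  B6:  IN={}  OUT={}
  B7:  IN={}  OUT={b-f}

Merge at B7: IN[B7] = OUT[B6] = {}
Applying B7's transfer function to that IN value gives OUT[B7] (row B7 above).

Answer: {b-f}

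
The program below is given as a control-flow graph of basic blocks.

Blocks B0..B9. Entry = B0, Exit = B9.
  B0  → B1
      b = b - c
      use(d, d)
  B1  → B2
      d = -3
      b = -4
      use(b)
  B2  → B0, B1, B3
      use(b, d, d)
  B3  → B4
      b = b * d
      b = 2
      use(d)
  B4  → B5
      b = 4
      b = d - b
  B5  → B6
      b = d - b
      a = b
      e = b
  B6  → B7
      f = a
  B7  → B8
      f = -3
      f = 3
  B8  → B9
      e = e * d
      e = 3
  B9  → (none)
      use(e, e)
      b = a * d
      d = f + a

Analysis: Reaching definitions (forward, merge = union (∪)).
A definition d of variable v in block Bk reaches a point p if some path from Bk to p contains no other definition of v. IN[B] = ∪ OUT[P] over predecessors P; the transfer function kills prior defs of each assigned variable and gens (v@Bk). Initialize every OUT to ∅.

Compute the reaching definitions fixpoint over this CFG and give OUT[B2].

Fixpoint table:
  B0:  IN={b@B1, d@B1}  OUT={b@B0, d@B1}
  B1:  IN={b@B0, b@B1, d@B1}  OUT={b@B1, d@B1}
  B2:  IN={b@B1, d@B1}  OUT={b@B1, d@B1}
  B3:  IN={b@B1, d@B1}  OUT={b@B3, d@B1}
  B4:  IN={b@B3, d@B1}  OUT={b@B4, d@B1}
  B5:  IN={b@B4, d@B1}  OUT={a@B5, b@B5, d@B1, e@B5}
  B6:  IN={a@B5, b@B5, d@B1, e@B5}  OUT={a@B5, b@B5, d@B1, e@B5, f@B6}
  B7:  IN={a@B5, b@B5, d@B1, e@B5, f@B6}  OUT={a@B5, b@B5, d@B1, e@B5, f@B7}
  B8:  IN={a@B5, b@B5, d@B1, e@B5, f@B7}  OUT={a@B5, b@B5, d@B1, e@B8, f@B7}
  B9:  IN={a@B5, b@B5, d@B1, e@B8, f@B7}  OUT={a@B5, b@B9, d@B9, e@B8, f@B7}

Merge at B2: IN[B2] = OUT[B1] = {b@B1, d@B1}
Applying B2's transfer function to that IN value gives OUT[B2] (row B2 above).

Answer: {b@B1, d@B1}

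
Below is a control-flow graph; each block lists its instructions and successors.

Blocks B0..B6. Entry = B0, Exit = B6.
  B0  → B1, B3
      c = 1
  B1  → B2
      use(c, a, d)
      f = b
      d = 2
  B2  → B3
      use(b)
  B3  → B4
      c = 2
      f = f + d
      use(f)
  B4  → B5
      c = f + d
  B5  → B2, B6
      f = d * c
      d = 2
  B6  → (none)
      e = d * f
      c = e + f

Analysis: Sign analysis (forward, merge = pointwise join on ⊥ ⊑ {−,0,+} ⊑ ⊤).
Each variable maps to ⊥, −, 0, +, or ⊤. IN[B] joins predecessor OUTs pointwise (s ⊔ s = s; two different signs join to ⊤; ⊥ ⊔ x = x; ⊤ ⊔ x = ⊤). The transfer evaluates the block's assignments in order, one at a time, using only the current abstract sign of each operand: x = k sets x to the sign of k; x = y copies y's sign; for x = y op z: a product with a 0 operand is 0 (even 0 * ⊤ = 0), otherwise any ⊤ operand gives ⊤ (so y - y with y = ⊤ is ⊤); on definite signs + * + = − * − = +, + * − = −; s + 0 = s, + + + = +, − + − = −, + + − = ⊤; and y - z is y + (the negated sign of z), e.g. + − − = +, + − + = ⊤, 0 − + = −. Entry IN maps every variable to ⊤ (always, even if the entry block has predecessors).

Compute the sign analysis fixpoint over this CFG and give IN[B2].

Answer: {a: ⊤, b: ⊤, c: ⊤, d: +, e: ⊤, f: ⊤}

Derivation:
Converged values:
  B0:  IN=(all ⊤)  OUT={c:+; rest ⊤}
  B1:  IN={c:+; rest ⊤}  OUT={c:+, d:+; rest ⊤}
  B2:  IN={d:+; rest ⊤}  OUT={d:+; rest ⊤}
  B3:  IN=(all ⊤)  OUT={c:+; rest ⊤}
  B4:  IN={c:+; rest ⊤}  OUT=(all ⊤)
  B5:  IN=(all ⊤)  OUT={d:+; rest ⊤}
  B6:  IN={d:+; rest ⊤}  OUT={d:+; rest ⊤}

Merge at B2: IN[B2] = OUT[B1] ⊔ OUT[B5] = {a: ⊤, b: ⊤, c: ⊤, d: +, e: ⊤, f: ⊤}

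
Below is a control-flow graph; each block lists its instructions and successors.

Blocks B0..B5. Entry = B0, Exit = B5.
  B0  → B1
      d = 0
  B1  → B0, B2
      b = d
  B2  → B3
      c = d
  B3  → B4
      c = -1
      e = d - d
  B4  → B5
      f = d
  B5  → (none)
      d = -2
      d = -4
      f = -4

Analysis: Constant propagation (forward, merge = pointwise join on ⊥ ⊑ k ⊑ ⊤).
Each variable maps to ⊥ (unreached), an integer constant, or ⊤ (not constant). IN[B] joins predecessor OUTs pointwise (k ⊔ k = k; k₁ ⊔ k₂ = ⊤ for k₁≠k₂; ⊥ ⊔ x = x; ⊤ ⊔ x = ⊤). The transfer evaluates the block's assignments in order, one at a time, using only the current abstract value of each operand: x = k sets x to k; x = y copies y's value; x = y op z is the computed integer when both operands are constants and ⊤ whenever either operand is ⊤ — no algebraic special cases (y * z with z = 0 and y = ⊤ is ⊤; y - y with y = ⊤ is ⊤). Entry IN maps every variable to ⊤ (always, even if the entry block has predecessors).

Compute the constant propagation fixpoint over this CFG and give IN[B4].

Converged values:
  B0: | IN=(all ⊤) | OUT={d:0; rest ⊤}
  B1: | IN={d:0; rest ⊤} | OUT={b:0, d:0; rest ⊤}
  B2: | IN={b:0, d:0; rest ⊤} | OUT={b:0, c:0, d:0; rest ⊤}
  B3: | IN={b:0, c:0, d:0; rest ⊤} | OUT={b:0, c:-1, d:0, e:0; rest ⊤}
  B4: | IN={b:0, c:-1, d:0, e:0; rest ⊤} | OUT={b:0, c:-1, d:0, e:0, f:0; rest ⊤}
  B5: | IN={b:0, c:-1, d:0, e:0, f:0; rest ⊤} | OUT={b:0, c:-1, d:-4, e:0, f:-4; rest ⊤}

Merge at B4: IN[B4] = OUT[B3] = {a: ⊤, b: 0, c: -1, d: 0, e: 0, f: ⊤}

Answer: {a: ⊤, b: 0, c: -1, d: 0, e: 0, f: ⊤}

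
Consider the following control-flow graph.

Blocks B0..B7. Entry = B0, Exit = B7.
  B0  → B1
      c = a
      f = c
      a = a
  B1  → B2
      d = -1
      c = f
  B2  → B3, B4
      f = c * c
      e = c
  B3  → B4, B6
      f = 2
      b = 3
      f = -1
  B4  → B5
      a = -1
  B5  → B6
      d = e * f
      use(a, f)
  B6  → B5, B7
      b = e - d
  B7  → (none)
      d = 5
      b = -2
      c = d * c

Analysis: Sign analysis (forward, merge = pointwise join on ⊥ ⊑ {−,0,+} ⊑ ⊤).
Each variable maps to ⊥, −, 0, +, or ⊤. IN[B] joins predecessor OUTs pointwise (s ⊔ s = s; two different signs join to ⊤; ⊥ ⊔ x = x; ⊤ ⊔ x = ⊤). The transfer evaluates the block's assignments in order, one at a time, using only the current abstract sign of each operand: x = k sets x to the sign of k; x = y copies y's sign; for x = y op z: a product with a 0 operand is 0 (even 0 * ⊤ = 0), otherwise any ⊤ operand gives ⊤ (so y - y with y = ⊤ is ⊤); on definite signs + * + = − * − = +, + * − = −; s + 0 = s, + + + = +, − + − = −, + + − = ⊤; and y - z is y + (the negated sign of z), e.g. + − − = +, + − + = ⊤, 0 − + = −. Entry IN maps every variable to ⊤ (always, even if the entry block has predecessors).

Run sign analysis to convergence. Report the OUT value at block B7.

Answer: {a: ⊤, b: -, c: ⊤, d: +, e: ⊤, f: ⊤}

Working:
Fixpoint table:
  B0:  IN=(all ⊤)  OUT=(all ⊤)
  B1:  IN=(all ⊤)  OUT={d:-; rest ⊤}
  B2:  IN={d:-; rest ⊤}  OUT={d:-; rest ⊤}
  B3:  IN={d:-; rest ⊤}  OUT={b:+, d:-, f:-; rest ⊤}
  B4:  IN={d:-; rest ⊤}  OUT={a:-, d:-; rest ⊤}
  B5:  IN=(all ⊤)  OUT=(all ⊤)
  B6:  IN=(all ⊤)  OUT=(all ⊤)
  B7:  IN=(all ⊤)  OUT={b:-, d:+; rest ⊤}

Merge at B7: IN[B7] = OUT[B6] = {a: ⊤, b: ⊤, c: ⊤, d: ⊤, e: ⊤, f: ⊤}
Applying B7's transfer function to that IN value gives OUT[B7] (row B7 above).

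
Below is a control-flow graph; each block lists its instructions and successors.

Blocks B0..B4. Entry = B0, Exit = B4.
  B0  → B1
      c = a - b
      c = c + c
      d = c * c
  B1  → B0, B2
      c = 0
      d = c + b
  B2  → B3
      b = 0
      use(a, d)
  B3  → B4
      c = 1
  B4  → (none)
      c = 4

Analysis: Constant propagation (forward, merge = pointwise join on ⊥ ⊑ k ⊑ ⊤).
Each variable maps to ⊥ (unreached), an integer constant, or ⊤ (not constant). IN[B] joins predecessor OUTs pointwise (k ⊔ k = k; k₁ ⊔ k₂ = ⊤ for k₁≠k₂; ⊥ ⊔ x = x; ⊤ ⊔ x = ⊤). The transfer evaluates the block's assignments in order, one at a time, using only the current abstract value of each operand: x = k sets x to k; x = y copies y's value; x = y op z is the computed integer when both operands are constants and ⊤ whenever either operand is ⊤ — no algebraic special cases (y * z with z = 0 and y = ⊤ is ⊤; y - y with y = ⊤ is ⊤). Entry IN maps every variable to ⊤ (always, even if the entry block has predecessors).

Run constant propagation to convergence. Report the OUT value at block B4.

Answer: {a: ⊤, b: 0, c: 4, d: ⊤, e: ⊤, f: ⊤}

Working:
Converged values:
  B0:   IN=(all ⊤)   OUT=(all ⊤)
  B1:   IN=(all ⊤)   OUT={c:0; rest ⊤}
  B2:   IN={c:0; rest ⊤}   OUT={b:0, c:0; rest ⊤}
  B3:   IN={b:0, c:0; rest ⊤}   OUT={b:0, c:1; rest ⊤}
  B4:   IN={b:0, c:1; rest ⊤}   OUT={b:0, c:4; rest ⊤}

Merge at B4: IN[B4] = OUT[B3] = {a: ⊤, b: 0, c: 1, d: ⊤, e: ⊤, f: ⊤}
Applying B4's transfer function to that IN value gives OUT[B4] (row B4 above).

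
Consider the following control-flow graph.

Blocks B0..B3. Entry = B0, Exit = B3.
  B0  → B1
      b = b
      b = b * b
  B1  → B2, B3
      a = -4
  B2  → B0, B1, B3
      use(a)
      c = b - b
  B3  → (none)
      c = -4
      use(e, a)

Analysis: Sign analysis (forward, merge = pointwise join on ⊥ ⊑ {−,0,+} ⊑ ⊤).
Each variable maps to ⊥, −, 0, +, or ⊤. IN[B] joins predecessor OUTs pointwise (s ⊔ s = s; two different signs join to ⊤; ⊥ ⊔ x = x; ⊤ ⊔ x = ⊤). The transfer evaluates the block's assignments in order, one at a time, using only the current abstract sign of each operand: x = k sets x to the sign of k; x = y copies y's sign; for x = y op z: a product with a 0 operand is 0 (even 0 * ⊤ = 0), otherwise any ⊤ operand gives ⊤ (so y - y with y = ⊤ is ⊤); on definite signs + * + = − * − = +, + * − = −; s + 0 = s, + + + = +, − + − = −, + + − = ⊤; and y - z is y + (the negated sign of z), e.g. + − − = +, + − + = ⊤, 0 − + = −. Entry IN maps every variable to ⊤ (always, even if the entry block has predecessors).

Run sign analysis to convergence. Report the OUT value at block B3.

Per-block solution:
  B0:  IN=(all ⊤)  OUT=(all ⊤)
  B1:  IN=(all ⊤)  OUT={a:-; rest ⊤}
  B2:  IN={a:-; rest ⊤}  OUT={a:-; rest ⊤}
  B3:  IN={a:-; rest ⊤}  OUT={a:-, c:-; rest ⊤}

Merge at B3: IN[B3] = OUT[B1] ⊔ OUT[B2] = {a: -, b: ⊤, c: ⊤, d: ⊤, e: ⊤, f: ⊤}
Applying B3's transfer function to that IN value gives OUT[B3] (row B3 above).

Answer: {a: -, b: ⊤, c: -, d: ⊤, e: ⊤, f: ⊤}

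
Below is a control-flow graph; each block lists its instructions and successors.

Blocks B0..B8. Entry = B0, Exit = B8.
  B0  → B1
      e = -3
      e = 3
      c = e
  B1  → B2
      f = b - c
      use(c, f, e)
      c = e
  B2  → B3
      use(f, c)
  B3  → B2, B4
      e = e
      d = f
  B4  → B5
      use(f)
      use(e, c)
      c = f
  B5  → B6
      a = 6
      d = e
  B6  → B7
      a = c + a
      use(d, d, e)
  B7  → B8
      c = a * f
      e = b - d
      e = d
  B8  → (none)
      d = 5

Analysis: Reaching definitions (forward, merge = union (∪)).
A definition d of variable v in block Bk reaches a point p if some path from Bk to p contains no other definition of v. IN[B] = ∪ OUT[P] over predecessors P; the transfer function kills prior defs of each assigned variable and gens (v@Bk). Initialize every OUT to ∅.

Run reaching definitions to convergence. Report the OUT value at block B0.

Fixpoint table:
  B0:  IN={}  OUT={c@B0, e@B0}
  B1:  IN={c@B0, e@B0}  OUT={c@B1, e@B0, f@B1}
  B2:  IN={c@B1, d@B3, e@B0, e@B3, f@B1}  OUT={c@B1, d@B3, e@B0, e@B3, f@B1}
  B3:  IN={c@B1, d@B3, e@B0, e@B3, f@B1}  OUT={c@B1, d@B3, e@B3, f@B1}
  B4:  IN={c@B1, d@B3, e@B3, f@B1}  OUT={c@B4, d@B3, e@B3, f@B1}
  B5:  IN={c@B4, d@B3, e@B3, f@B1}  OUT={a@B5, c@B4, d@B5, e@B3, f@B1}
  B6:  IN={a@B5, c@B4, d@B5, e@B3, f@B1}  OUT={a@B6, c@B4, d@B5, e@B3, f@B1}
  B7:  IN={a@B6, c@B4, d@B5, e@B3, f@B1}  OUT={a@B6, c@B7, d@B5, e@B7, f@B1}
  B8:  IN={a@B6, c@B7, d@B5, e@B7, f@B1}  OUT={a@B6, c@B7, d@B8, e@B7, f@B1}

B0 is the boundary node: IN[B0] = {}
Applying B0's transfer function to that IN value gives OUT[B0] (row B0 above).

Answer: {c@B0, e@B0}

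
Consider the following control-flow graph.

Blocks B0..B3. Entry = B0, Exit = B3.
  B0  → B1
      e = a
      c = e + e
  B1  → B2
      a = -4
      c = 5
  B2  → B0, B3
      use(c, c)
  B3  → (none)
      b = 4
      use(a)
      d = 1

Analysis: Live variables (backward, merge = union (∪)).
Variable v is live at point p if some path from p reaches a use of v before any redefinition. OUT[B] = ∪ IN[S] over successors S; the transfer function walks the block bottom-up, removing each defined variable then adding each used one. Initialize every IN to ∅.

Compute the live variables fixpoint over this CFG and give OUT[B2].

Converged values:
  B0:  IN={a}  OUT={}
  B1:  IN={}  OUT={a, c}
  B2:  IN={a, c}  OUT={a}
  B3:  IN={a}  OUT={}

Merge at B2: OUT[B2] = IN[B0] ⊔ IN[B3] = {a}

Answer: {a}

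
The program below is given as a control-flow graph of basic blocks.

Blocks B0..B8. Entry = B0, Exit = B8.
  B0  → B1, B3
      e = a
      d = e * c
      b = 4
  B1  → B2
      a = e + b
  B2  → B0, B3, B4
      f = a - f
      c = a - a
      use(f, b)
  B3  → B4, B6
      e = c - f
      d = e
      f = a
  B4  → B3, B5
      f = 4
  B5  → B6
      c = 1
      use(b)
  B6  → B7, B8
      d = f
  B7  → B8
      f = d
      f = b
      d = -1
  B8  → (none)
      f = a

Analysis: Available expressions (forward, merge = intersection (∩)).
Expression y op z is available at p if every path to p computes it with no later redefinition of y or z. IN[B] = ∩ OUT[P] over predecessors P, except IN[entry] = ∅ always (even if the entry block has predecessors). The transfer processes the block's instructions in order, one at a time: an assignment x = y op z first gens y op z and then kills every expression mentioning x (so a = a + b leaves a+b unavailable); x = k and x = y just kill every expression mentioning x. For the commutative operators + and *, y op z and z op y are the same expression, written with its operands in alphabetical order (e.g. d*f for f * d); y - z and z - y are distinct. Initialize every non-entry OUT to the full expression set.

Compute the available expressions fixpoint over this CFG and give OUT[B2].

Per-block solution:
  B0:   IN={}   OUT={c*e}
  B1:   IN={c*e}   OUT={b+e, c*e}
  B2:   IN={b+e, c*e}   OUT={a-a, b+e}
  B3:   IN={}   OUT={}
  B4:   IN={}   OUT={}
  B5:   IN={}   OUT={}
  B6:   IN={}   OUT={}
  B7:   IN={}   OUT={}
  B8:   IN={}   OUT={}

Merge at B2: IN[B2] = OUT[B1] = {b+e, c*e}
Applying B2's transfer function to that IN value gives OUT[B2] (row B2 above).

Answer: {a-a, b+e}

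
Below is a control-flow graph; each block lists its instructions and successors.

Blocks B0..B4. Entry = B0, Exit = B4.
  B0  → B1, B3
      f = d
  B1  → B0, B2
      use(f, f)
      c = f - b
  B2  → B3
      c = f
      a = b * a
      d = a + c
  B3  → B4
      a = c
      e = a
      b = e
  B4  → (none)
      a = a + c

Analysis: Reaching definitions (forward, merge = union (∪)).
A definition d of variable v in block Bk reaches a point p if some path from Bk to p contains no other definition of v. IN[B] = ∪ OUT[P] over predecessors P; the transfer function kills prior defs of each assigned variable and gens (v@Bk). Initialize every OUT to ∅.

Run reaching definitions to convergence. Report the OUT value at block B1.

Answer: {c@B1, f@B0}

Derivation:
Converged values:
  B0:  IN={c@B1, f@B0}  OUT={c@B1, f@B0}
  B1:  IN={c@B1, f@B0}  OUT={c@B1, f@B0}
  B2:  IN={c@B1, f@B0}  OUT={a@B2, c@B2, d@B2, f@B0}
  B3:  IN={a@B2, c@B1, c@B2, d@B2, f@B0}  OUT={a@B3, b@B3, c@B1, c@B2, d@B2, e@B3, f@B0}
  B4:  IN={a@B3, b@B3, c@B1, c@B2, d@B2, e@B3, f@B0}  OUT={a@B4, b@B3, c@B1, c@B2, d@B2, e@B3, f@B0}

Merge at B1: IN[B1] = OUT[B0] = {c@B1, f@B0}
Applying B1's transfer function to that IN value gives OUT[B1] (row B1 above).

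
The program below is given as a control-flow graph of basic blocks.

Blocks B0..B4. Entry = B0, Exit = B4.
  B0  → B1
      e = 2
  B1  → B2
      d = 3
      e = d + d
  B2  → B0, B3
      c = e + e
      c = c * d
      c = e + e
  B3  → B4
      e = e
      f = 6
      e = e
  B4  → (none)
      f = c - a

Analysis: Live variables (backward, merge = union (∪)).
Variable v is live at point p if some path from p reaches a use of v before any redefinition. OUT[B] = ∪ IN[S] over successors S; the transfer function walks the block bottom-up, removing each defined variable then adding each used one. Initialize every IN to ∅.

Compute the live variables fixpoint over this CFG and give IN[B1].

Fixpoint table:
  B0:  IN={a}  OUT={a}
  B1:  IN={a}  OUT={a, d, e}
  B2:  IN={a, d, e}  OUT={a, c, e}
  B3:  IN={a, c, e}  OUT={a, c}
  B4:  IN={a, c}  OUT={}

Merge at B1: OUT[B1] = IN[B2] = {a, d, e}
Applying B1's transfer function to that OUT value gives IN[B1] (row B1 above).

Answer: {a}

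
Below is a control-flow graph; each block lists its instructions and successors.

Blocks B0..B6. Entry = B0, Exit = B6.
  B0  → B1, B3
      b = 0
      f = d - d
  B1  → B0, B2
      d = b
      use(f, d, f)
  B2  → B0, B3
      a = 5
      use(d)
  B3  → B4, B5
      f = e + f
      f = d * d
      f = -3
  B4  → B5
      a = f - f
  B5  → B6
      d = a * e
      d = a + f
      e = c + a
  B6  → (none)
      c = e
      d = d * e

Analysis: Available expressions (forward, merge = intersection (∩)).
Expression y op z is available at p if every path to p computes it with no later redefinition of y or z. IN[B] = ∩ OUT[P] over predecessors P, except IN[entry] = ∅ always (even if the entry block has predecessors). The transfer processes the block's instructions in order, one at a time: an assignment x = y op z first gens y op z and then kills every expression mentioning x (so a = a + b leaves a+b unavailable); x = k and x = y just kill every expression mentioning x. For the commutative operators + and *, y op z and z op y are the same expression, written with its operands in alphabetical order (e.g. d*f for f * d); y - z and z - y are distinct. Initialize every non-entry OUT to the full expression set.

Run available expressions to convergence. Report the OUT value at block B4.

Fixpoint table:
  B0: | IN={} | OUT={d-d}
  B1: | IN={d-d} | OUT={}
  B2: | IN={} | OUT={}
  B3: | IN={} | OUT={d*d}
  B4: | IN={d*d} | OUT={d*d, f-f}
  B5: | IN={d*d} | OUT={a+c, a+f}
  B6: | IN={a+c, a+f} | OUT={a+f}

Merge at B4: IN[B4] = OUT[B3] = {d*d}
Applying B4's transfer function to that IN value gives OUT[B4] (row B4 above).

Answer: {d*d, f-f}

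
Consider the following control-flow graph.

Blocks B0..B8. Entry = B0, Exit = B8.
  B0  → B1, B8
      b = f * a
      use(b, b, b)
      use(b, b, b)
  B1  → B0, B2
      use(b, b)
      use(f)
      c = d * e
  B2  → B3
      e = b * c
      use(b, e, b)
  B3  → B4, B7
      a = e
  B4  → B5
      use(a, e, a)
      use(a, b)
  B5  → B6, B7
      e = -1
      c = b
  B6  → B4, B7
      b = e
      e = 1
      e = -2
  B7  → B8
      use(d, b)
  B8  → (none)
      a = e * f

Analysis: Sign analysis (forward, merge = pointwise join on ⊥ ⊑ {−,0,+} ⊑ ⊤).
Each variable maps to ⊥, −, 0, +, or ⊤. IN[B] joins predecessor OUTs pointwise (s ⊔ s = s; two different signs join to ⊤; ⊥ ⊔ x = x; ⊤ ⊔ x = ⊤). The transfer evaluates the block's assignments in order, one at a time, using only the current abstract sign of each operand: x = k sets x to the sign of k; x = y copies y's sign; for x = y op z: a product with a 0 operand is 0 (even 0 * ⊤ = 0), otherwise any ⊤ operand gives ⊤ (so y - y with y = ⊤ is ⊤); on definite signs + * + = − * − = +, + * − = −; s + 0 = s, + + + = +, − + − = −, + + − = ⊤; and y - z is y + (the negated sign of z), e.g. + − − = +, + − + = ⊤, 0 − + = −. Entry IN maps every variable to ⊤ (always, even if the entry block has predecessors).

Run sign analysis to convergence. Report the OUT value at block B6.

Fixpoint table:
  B0:  IN=(all ⊤)  OUT=(all ⊤)
  B1:  IN=(all ⊤)  OUT=(all ⊤)
  B2:  IN=(all ⊤)  OUT=(all ⊤)
  B3:  IN=(all ⊤)  OUT=(all ⊤)
  B4:  IN=(all ⊤)  OUT=(all ⊤)
  B5:  IN=(all ⊤)  OUT={e:-; rest ⊤}
  B6:  IN={e:-; rest ⊤}  OUT={b:-, e:-; rest ⊤}
  B7:  IN=(all ⊤)  OUT=(all ⊤)
  B8:  IN=(all ⊤)  OUT=(all ⊤)

Merge at B6: IN[B6] = OUT[B5] = {a: ⊤, b: ⊤, c: ⊤, d: ⊤, e: -, f: ⊤}
Applying B6's transfer function to that IN value gives OUT[B6] (row B6 above).

Answer: {a: ⊤, b: -, c: ⊤, d: ⊤, e: -, f: ⊤}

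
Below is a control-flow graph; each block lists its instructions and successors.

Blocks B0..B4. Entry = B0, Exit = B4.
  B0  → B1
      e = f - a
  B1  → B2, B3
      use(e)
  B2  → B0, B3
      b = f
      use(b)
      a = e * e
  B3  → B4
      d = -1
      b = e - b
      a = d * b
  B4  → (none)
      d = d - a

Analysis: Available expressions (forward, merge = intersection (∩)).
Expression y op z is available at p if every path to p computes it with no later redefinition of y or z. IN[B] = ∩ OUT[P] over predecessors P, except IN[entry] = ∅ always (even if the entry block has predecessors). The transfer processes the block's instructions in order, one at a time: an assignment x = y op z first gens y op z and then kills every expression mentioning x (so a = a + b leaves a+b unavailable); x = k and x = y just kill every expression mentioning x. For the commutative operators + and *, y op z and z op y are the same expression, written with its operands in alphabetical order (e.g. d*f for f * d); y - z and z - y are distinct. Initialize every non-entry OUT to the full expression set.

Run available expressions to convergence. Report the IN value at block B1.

Fixpoint table:
  B0:  IN={}  OUT={f-a}
  B1:  IN={f-a}  OUT={f-a}
  B2:  IN={f-a}  OUT={e*e}
  B3:  IN={}  OUT={b*d}
  B4:  IN={b*d}  OUT={}

Merge at B1: IN[B1] = OUT[B0] = {f-a}

Answer: {f-a}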